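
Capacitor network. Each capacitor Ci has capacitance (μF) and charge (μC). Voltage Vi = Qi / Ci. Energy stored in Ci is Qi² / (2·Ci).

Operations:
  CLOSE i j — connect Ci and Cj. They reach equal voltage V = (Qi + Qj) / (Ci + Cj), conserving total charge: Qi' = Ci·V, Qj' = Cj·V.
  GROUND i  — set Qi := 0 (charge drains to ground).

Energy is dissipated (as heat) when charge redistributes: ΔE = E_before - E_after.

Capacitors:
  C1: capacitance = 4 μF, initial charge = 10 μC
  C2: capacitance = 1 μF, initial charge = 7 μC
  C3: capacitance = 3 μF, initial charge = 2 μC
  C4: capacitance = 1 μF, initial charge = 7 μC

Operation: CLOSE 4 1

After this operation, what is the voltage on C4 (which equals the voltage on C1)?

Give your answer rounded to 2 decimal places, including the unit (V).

Initial: C1(4μF, Q=10μC, V=2.50V), C2(1μF, Q=7μC, V=7.00V), C3(3μF, Q=2μC, V=0.67V), C4(1μF, Q=7μC, V=7.00V)
Op 1: CLOSE 4-1: Q_total=17.00, C_total=5.00, V=3.40; Q4=3.40, Q1=13.60; dissipated=8.100

Answer: 3.40 V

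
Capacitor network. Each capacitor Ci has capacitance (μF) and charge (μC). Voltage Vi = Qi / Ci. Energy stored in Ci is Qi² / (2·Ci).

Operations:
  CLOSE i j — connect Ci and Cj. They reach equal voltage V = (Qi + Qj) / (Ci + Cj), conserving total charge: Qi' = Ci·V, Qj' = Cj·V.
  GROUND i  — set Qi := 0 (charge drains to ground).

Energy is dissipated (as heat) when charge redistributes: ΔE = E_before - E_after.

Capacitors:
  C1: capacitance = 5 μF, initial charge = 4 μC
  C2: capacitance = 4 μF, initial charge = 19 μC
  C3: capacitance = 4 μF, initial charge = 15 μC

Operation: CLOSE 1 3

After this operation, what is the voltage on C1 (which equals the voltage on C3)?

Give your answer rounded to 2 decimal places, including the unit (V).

Answer: 2.11 V

Derivation:
Initial: C1(5μF, Q=4μC, V=0.80V), C2(4μF, Q=19μC, V=4.75V), C3(4μF, Q=15μC, V=3.75V)
Op 1: CLOSE 1-3: Q_total=19.00, C_total=9.00, V=2.11; Q1=10.56, Q3=8.44; dissipated=9.669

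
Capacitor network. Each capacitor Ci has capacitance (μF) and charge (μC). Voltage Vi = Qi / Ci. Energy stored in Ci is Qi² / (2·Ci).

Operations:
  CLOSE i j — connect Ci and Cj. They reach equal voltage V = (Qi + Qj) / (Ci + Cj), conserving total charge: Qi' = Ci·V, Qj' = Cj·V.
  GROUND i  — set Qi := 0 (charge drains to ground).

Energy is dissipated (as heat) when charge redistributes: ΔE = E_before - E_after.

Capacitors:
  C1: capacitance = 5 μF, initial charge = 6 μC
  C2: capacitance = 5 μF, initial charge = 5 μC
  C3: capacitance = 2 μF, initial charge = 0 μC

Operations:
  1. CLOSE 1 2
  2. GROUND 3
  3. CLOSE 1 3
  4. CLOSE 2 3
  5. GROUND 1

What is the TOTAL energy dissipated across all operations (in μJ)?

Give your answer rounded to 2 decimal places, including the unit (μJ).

Answer: 2.53 μJ

Derivation:
Initial: C1(5μF, Q=6μC, V=1.20V), C2(5μF, Q=5μC, V=1.00V), C3(2μF, Q=0μC, V=0.00V)
Op 1: CLOSE 1-2: Q_total=11.00, C_total=10.00, V=1.10; Q1=5.50, Q2=5.50; dissipated=0.050
Op 2: GROUND 3: Q3=0; energy lost=0.000
Op 3: CLOSE 1-3: Q_total=5.50, C_total=7.00, V=0.79; Q1=3.93, Q3=1.57; dissipated=0.864
Op 4: CLOSE 2-3: Q_total=7.07, C_total=7.00, V=1.01; Q2=5.05, Q3=2.02; dissipated=0.071
Op 5: GROUND 1: Q1=0; energy lost=1.543
Total dissipated: 2.528 μJ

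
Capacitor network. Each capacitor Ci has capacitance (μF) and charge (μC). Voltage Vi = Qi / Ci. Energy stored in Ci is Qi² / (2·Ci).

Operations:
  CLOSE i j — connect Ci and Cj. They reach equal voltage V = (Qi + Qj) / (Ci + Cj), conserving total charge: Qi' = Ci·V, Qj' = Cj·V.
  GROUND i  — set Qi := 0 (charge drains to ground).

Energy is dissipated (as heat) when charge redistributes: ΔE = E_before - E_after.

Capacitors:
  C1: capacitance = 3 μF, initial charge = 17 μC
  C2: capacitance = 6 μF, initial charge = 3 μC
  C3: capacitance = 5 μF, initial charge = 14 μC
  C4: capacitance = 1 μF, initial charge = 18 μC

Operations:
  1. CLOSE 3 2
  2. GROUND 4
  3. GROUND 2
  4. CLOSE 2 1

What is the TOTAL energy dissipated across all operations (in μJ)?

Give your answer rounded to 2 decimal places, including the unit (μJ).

Answer: 208.49 μJ

Derivation:
Initial: C1(3μF, Q=17μC, V=5.67V), C2(6μF, Q=3μC, V=0.50V), C3(5μF, Q=14μC, V=2.80V), C4(1μF, Q=18μC, V=18.00V)
Op 1: CLOSE 3-2: Q_total=17.00, C_total=11.00, V=1.55; Q3=7.73, Q2=9.27; dissipated=7.214
Op 2: GROUND 4: Q4=0; energy lost=162.000
Op 3: GROUND 2: Q2=0; energy lost=7.165
Op 4: CLOSE 2-1: Q_total=17.00, C_total=9.00, V=1.89; Q2=11.33, Q1=5.67; dissipated=32.111
Total dissipated: 208.490 μJ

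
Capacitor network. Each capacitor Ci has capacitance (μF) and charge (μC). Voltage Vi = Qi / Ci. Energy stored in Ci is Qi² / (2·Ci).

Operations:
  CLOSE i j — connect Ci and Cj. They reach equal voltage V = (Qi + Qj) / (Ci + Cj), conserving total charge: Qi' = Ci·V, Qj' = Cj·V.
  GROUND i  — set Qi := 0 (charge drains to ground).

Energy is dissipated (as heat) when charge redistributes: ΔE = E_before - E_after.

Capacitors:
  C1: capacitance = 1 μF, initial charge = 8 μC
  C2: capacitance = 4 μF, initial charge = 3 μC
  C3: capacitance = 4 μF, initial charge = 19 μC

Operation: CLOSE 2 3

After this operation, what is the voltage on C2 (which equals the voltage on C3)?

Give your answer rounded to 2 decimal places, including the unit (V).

Answer: 2.75 V

Derivation:
Initial: C1(1μF, Q=8μC, V=8.00V), C2(4μF, Q=3μC, V=0.75V), C3(4μF, Q=19μC, V=4.75V)
Op 1: CLOSE 2-3: Q_total=22.00, C_total=8.00, V=2.75; Q2=11.00, Q3=11.00; dissipated=16.000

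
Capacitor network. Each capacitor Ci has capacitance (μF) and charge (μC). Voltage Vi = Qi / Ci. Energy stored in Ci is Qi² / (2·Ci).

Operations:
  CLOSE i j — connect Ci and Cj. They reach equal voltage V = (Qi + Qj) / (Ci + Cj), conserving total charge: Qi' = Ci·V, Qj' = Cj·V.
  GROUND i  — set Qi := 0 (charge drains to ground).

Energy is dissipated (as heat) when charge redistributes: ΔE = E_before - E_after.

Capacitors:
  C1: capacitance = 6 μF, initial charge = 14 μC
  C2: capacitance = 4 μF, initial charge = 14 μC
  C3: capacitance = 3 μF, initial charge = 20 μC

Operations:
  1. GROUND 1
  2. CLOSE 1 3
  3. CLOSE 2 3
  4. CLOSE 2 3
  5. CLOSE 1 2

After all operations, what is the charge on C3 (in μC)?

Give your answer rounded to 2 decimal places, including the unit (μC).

Answer: 8.86 μC

Derivation:
Initial: C1(6μF, Q=14μC, V=2.33V), C2(4μF, Q=14μC, V=3.50V), C3(3μF, Q=20μC, V=6.67V)
Op 1: GROUND 1: Q1=0; energy lost=16.333
Op 2: CLOSE 1-3: Q_total=20.00, C_total=9.00, V=2.22; Q1=13.33, Q3=6.67; dissipated=44.444
Op 3: CLOSE 2-3: Q_total=20.67, C_total=7.00, V=2.95; Q2=11.81, Q3=8.86; dissipated=1.399
Op 4: CLOSE 2-3: Q_total=20.67, C_total=7.00, V=2.95; Q2=11.81, Q3=8.86; dissipated=0.000
Op 5: CLOSE 1-2: Q_total=25.14, C_total=10.00, V=2.51; Q1=15.09, Q2=10.06; dissipated=0.640
Final charges: Q1=15.09, Q2=10.06, Q3=8.86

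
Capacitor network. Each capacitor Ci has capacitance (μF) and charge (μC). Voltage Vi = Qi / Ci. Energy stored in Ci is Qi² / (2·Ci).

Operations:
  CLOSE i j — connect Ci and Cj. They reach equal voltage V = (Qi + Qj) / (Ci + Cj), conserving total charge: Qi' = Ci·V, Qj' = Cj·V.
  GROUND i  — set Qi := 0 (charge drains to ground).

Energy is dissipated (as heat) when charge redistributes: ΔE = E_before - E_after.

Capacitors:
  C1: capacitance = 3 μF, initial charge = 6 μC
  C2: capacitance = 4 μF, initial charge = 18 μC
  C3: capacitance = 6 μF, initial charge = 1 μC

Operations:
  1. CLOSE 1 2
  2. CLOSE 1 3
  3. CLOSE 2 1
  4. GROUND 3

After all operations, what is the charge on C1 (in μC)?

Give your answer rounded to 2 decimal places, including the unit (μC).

Initial: C1(3μF, Q=6μC, V=2.00V), C2(4μF, Q=18μC, V=4.50V), C3(6μF, Q=1μC, V=0.17V)
Op 1: CLOSE 1-2: Q_total=24.00, C_total=7.00, V=3.43; Q1=10.29, Q2=13.71; dissipated=5.357
Op 2: CLOSE 1-3: Q_total=11.29, C_total=9.00, V=1.25; Q1=3.76, Q3=7.52; dissipated=10.640
Op 3: CLOSE 2-1: Q_total=17.48, C_total=7.00, V=2.50; Q2=9.99, Q1=7.49; dissipated=4.053
Op 4: GROUND 3: Q3=0; energy lost=4.717
Final charges: Q1=7.49, Q2=9.99, Q3=0.00

Answer: 7.49 μC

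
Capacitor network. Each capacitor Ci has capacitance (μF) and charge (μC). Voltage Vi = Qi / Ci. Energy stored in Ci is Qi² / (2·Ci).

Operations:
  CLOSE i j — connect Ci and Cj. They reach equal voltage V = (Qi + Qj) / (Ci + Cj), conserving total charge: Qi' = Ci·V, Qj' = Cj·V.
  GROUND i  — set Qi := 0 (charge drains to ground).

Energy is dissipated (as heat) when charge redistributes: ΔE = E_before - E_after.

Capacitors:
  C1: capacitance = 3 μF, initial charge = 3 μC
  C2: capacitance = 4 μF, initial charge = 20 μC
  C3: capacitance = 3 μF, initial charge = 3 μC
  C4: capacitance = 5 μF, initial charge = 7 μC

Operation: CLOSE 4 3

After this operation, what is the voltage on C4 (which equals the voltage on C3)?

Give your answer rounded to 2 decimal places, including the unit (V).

Answer: 1.25 V

Derivation:
Initial: C1(3μF, Q=3μC, V=1.00V), C2(4μF, Q=20μC, V=5.00V), C3(3μF, Q=3μC, V=1.00V), C4(5μF, Q=7μC, V=1.40V)
Op 1: CLOSE 4-3: Q_total=10.00, C_total=8.00, V=1.25; Q4=6.25, Q3=3.75; dissipated=0.150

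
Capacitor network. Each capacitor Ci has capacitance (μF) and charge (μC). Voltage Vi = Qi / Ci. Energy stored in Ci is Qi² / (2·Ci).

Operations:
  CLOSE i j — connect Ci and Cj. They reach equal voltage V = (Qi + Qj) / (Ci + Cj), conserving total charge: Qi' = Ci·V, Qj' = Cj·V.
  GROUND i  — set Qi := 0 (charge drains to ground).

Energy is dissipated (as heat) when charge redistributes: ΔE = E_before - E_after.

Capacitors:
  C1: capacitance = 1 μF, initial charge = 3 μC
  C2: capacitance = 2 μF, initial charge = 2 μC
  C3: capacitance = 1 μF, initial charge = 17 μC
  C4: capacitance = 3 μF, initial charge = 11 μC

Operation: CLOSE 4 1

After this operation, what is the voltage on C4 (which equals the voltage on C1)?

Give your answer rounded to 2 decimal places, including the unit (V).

Initial: C1(1μF, Q=3μC, V=3.00V), C2(2μF, Q=2μC, V=1.00V), C3(1μF, Q=17μC, V=17.00V), C4(3μF, Q=11μC, V=3.67V)
Op 1: CLOSE 4-1: Q_total=14.00, C_total=4.00, V=3.50; Q4=10.50, Q1=3.50; dissipated=0.167

Answer: 3.50 V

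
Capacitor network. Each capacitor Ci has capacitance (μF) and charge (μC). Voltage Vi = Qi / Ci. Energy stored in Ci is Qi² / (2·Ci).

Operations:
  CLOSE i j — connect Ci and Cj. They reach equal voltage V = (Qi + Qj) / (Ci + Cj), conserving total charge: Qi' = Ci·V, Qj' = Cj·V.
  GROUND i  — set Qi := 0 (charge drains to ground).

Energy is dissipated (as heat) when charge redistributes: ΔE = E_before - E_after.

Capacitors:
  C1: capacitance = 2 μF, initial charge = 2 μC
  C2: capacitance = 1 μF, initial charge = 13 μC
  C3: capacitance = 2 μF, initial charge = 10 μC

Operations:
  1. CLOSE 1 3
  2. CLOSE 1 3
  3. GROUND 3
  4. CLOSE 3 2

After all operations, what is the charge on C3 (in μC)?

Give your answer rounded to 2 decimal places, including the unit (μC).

Answer: 8.67 μC

Derivation:
Initial: C1(2μF, Q=2μC, V=1.00V), C2(1μF, Q=13μC, V=13.00V), C3(2μF, Q=10μC, V=5.00V)
Op 1: CLOSE 1-3: Q_total=12.00, C_total=4.00, V=3.00; Q1=6.00, Q3=6.00; dissipated=8.000
Op 2: CLOSE 1-3: Q_total=12.00, C_total=4.00, V=3.00; Q1=6.00, Q3=6.00; dissipated=0.000
Op 3: GROUND 3: Q3=0; energy lost=9.000
Op 4: CLOSE 3-2: Q_total=13.00, C_total=3.00, V=4.33; Q3=8.67, Q2=4.33; dissipated=56.333
Final charges: Q1=6.00, Q2=4.33, Q3=8.67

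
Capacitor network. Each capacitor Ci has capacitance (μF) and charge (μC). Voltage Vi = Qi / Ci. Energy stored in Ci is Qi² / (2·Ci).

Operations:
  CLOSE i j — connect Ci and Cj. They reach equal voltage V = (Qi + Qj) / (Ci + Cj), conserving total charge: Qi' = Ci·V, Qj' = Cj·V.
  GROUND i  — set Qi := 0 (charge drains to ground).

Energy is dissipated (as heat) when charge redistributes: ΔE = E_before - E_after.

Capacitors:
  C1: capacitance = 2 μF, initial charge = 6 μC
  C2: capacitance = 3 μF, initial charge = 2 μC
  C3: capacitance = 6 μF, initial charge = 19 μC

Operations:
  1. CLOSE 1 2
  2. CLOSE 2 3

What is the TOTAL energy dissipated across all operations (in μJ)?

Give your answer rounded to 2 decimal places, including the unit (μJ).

Answer: 5.72 μJ

Derivation:
Initial: C1(2μF, Q=6μC, V=3.00V), C2(3μF, Q=2μC, V=0.67V), C3(6μF, Q=19μC, V=3.17V)
Op 1: CLOSE 1-2: Q_total=8.00, C_total=5.00, V=1.60; Q1=3.20, Q2=4.80; dissipated=3.267
Op 2: CLOSE 2-3: Q_total=23.80, C_total=9.00, V=2.64; Q2=7.93, Q3=15.87; dissipated=2.454
Total dissipated: 5.721 μJ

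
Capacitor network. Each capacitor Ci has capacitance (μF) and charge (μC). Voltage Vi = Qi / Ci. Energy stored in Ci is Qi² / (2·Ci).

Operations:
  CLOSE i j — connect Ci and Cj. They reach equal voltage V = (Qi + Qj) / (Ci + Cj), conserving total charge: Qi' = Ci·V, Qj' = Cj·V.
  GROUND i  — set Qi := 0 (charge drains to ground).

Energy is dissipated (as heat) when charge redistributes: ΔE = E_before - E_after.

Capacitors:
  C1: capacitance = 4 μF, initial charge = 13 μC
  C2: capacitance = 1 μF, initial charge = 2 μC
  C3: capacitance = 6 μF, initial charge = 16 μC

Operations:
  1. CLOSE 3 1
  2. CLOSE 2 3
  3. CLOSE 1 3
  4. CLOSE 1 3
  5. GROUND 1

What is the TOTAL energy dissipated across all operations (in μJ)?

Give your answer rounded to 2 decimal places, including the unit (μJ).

Initial: C1(4μF, Q=13μC, V=3.25V), C2(1μF, Q=2μC, V=2.00V), C3(6μF, Q=16μC, V=2.67V)
Op 1: CLOSE 3-1: Q_total=29.00, C_total=10.00, V=2.90; Q3=17.40, Q1=11.60; dissipated=0.408
Op 2: CLOSE 2-3: Q_total=19.40, C_total=7.00, V=2.77; Q2=2.77, Q3=16.63; dissipated=0.347
Op 3: CLOSE 1-3: Q_total=28.23, C_total=10.00, V=2.82; Q1=11.29, Q3=16.94; dissipated=0.020
Op 4: CLOSE 1-3: Q_total=28.23, C_total=10.00, V=2.82; Q1=11.29, Q3=16.94; dissipated=0.000
Op 5: GROUND 1: Q1=0; energy lost=15.937
Total dissipated: 16.712 μJ

Answer: 16.71 μJ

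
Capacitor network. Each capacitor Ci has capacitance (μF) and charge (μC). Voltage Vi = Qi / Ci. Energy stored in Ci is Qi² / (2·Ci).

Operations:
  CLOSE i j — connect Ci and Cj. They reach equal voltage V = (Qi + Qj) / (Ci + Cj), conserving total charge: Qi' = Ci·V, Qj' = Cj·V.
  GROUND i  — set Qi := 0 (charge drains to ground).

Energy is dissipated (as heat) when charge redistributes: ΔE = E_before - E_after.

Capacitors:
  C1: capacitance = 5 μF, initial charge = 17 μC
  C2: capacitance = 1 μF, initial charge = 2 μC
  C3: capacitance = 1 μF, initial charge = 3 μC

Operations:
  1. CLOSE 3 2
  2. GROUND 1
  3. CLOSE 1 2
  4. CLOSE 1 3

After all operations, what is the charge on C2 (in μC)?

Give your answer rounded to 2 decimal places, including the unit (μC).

Initial: C1(5μF, Q=17μC, V=3.40V), C2(1μF, Q=2μC, V=2.00V), C3(1μF, Q=3μC, V=3.00V)
Op 1: CLOSE 3-2: Q_total=5.00, C_total=2.00, V=2.50; Q3=2.50, Q2=2.50; dissipated=0.250
Op 2: GROUND 1: Q1=0; energy lost=28.900
Op 3: CLOSE 1-2: Q_total=2.50, C_total=6.00, V=0.42; Q1=2.08, Q2=0.42; dissipated=2.604
Op 4: CLOSE 1-3: Q_total=4.58, C_total=6.00, V=0.76; Q1=3.82, Q3=0.76; dissipated=1.808
Final charges: Q1=3.82, Q2=0.42, Q3=0.76

Answer: 0.42 μC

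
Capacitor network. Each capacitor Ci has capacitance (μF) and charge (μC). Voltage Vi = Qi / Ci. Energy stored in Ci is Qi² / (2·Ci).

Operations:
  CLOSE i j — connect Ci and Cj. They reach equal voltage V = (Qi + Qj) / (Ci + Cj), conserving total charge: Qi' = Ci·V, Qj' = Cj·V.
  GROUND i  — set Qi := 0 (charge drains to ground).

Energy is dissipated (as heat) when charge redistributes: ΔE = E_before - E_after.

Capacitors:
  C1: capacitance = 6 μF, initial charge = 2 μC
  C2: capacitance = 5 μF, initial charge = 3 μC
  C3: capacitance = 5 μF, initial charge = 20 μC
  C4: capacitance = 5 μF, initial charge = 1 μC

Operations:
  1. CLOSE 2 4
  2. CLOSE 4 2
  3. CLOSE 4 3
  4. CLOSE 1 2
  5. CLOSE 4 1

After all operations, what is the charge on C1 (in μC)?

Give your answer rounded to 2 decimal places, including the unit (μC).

Initial: C1(6μF, Q=2μC, V=0.33V), C2(5μF, Q=3μC, V=0.60V), C3(5μF, Q=20μC, V=4.00V), C4(5μF, Q=1μC, V=0.20V)
Op 1: CLOSE 2-4: Q_total=4.00, C_total=10.00, V=0.40; Q2=2.00, Q4=2.00; dissipated=0.200
Op 2: CLOSE 4-2: Q_total=4.00, C_total=10.00, V=0.40; Q4=2.00, Q2=2.00; dissipated=0.000
Op 3: CLOSE 4-3: Q_total=22.00, C_total=10.00, V=2.20; Q4=11.00, Q3=11.00; dissipated=16.200
Op 4: CLOSE 1-2: Q_total=4.00, C_total=11.00, V=0.36; Q1=2.18, Q2=1.82; dissipated=0.006
Op 5: CLOSE 4-1: Q_total=13.18, C_total=11.00, V=1.20; Q4=5.99, Q1=7.19; dissipated=4.598
Final charges: Q1=7.19, Q2=1.82, Q3=11.00, Q4=5.99

Answer: 7.19 μC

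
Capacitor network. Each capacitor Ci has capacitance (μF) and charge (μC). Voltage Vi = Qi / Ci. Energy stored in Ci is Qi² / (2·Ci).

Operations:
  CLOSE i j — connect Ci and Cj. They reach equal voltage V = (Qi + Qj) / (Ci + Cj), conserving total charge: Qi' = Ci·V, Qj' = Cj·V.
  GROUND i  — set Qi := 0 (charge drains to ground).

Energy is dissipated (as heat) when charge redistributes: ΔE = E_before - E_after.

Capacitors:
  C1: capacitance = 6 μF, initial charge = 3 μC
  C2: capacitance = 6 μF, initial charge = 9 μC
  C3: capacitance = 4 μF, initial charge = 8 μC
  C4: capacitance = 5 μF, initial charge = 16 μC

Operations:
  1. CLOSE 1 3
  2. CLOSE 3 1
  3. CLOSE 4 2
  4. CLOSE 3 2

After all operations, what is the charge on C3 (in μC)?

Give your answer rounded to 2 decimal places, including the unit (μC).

Answer: 7.21 μC

Derivation:
Initial: C1(6μF, Q=3μC, V=0.50V), C2(6μF, Q=9μC, V=1.50V), C3(4μF, Q=8μC, V=2.00V), C4(5μF, Q=16μC, V=3.20V)
Op 1: CLOSE 1-3: Q_total=11.00, C_total=10.00, V=1.10; Q1=6.60, Q3=4.40; dissipated=2.700
Op 2: CLOSE 3-1: Q_total=11.00, C_total=10.00, V=1.10; Q3=4.40, Q1=6.60; dissipated=0.000
Op 3: CLOSE 4-2: Q_total=25.00, C_total=11.00, V=2.27; Q4=11.36, Q2=13.64; dissipated=3.941
Op 4: CLOSE 3-2: Q_total=18.04, C_total=10.00, V=1.80; Q3=7.21, Q2=10.82; dissipated=1.650
Final charges: Q1=6.60, Q2=10.82, Q3=7.21, Q4=11.36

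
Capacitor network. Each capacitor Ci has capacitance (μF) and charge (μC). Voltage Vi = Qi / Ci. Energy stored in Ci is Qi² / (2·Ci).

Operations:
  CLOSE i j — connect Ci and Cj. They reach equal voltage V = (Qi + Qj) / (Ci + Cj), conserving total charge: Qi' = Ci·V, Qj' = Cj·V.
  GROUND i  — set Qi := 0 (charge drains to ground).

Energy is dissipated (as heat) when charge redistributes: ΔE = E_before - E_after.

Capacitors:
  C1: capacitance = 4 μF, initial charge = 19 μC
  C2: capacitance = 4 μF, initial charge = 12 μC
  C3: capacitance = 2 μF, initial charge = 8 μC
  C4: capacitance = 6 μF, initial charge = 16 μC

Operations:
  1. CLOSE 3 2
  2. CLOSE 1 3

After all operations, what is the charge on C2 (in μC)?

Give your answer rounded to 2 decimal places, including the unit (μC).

Initial: C1(4μF, Q=19μC, V=4.75V), C2(4μF, Q=12μC, V=3.00V), C3(2μF, Q=8μC, V=4.00V), C4(6μF, Q=16μC, V=2.67V)
Op 1: CLOSE 3-2: Q_total=20.00, C_total=6.00, V=3.33; Q3=6.67, Q2=13.33; dissipated=0.667
Op 2: CLOSE 1-3: Q_total=25.67, C_total=6.00, V=4.28; Q1=17.11, Q3=8.56; dissipated=1.338
Final charges: Q1=17.11, Q2=13.33, Q3=8.56, Q4=16.00

Answer: 13.33 μC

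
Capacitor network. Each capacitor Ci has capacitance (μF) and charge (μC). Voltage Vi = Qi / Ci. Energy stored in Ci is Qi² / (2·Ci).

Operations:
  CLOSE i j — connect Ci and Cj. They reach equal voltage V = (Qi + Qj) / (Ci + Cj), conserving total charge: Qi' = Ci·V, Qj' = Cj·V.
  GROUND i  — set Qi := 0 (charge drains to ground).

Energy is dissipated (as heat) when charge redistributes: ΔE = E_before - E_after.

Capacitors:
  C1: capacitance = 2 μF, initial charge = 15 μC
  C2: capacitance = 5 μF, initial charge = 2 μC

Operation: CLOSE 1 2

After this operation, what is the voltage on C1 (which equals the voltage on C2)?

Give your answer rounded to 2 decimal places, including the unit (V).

Answer: 2.43 V

Derivation:
Initial: C1(2μF, Q=15μC, V=7.50V), C2(5μF, Q=2μC, V=0.40V)
Op 1: CLOSE 1-2: Q_total=17.00, C_total=7.00, V=2.43; Q1=4.86, Q2=12.14; dissipated=36.007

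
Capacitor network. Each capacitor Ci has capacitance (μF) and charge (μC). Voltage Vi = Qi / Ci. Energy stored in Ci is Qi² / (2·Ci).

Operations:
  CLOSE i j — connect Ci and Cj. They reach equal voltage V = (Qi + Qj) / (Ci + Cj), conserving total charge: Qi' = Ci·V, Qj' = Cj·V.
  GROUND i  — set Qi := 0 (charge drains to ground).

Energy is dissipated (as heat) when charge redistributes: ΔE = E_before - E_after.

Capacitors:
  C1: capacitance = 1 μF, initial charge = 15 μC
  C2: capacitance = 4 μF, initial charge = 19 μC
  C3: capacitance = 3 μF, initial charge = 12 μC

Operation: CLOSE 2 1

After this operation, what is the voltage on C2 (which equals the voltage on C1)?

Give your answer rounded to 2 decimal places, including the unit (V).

Answer: 6.80 V

Derivation:
Initial: C1(1μF, Q=15μC, V=15.00V), C2(4μF, Q=19μC, V=4.75V), C3(3μF, Q=12μC, V=4.00V)
Op 1: CLOSE 2-1: Q_total=34.00, C_total=5.00, V=6.80; Q2=27.20, Q1=6.80; dissipated=42.025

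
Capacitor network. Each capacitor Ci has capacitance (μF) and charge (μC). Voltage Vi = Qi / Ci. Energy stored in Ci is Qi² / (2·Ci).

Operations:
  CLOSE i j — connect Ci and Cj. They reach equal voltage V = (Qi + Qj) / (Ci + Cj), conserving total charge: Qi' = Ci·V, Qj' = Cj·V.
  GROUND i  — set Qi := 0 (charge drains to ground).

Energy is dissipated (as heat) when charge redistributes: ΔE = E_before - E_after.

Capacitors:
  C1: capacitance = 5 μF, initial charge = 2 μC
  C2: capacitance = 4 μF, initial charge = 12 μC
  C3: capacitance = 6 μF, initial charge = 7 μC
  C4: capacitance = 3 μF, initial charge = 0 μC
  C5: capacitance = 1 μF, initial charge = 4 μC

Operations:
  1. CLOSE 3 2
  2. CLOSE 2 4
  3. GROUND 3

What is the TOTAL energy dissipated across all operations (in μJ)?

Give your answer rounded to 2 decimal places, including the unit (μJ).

Initial: C1(5μF, Q=2μC, V=0.40V), C2(4μF, Q=12μC, V=3.00V), C3(6μF, Q=7μC, V=1.17V), C4(3μF, Q=0μC, V=0.00V), C5(1μF, Q=4μC, V=4.00V)
Op 1: CLOSE 3-2: Q_total=19.00, C_total=10.00, V=1.90; Q3=11.40, Q2=7.60; dissipated=4.033
Op 2: CLOSE 2-4: Q_total=7.60, C_total=7.00, V=1.09; Q2=4.34, Q4=3.26; dissipated=3.094
Op 3: GROUND 3: Q3=0; energy lost=10.830
Total dissipated: 17.958 μJ

Answer: 17.96 μJ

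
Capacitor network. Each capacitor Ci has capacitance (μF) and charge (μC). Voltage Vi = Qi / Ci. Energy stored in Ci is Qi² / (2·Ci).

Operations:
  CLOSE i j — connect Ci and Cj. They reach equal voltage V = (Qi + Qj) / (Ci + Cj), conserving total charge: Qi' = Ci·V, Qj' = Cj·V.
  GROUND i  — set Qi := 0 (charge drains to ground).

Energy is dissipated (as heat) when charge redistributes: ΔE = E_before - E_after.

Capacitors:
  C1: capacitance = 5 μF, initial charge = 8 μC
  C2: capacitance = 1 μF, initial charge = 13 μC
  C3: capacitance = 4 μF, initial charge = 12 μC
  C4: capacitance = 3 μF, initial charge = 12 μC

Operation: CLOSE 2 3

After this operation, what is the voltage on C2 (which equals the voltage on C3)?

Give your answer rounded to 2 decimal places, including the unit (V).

Initial: C1(5μF, Q=8μC, V=1.60V), C2(1μF, Q=13μC, V=13.00V), C3(4μF, Q=12μC, V=3.00V), C4(3μF, Q=12μC, V=4.00V)
Op 1: CLOSE 2-3: Q_total=25.00, C_total=5.00, V=5.00; Q2=5.00, Q3=20.00; dissipated=40.000

Answer: 5.00 V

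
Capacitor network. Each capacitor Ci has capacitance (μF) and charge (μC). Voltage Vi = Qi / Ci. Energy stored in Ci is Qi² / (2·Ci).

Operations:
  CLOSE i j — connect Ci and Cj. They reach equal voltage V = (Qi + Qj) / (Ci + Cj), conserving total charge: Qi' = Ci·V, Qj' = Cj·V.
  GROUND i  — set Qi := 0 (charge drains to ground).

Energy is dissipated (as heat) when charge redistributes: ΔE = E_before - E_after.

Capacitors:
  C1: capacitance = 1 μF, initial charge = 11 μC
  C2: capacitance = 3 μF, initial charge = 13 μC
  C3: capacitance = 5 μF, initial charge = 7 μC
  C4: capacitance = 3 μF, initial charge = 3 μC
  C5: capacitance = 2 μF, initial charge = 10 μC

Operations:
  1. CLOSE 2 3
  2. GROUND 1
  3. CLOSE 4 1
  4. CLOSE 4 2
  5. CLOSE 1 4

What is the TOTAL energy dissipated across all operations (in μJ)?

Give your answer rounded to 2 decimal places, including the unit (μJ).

Initial: C1(1μF, Q=11μC, V=11.00V), C2(3μF, Q=13μC, V=4.33V), C3(5μF, Q=7μC, V=1.40V), C4(3μF, Q=3μC, V=1.00V), C5(2μF, Q=10μC, V=5.00V)
Op 1: CLOSE 2-3: Q_total=20.00, C_total=8.00, V=2.50; Q2=7.50, Q3=12.50; dissipated=8.067
Op 2: GROUND 1: Q1=0; energy lost=60.500
Op 3: CLOSE 4-1: Q_total=3.00, C_total=4.00, V=0.75; Q4=2.25, Q1=0.75; dissipated=0.375
Op 4: CLOSE 4-2: Q_total=9.75, C_total=6.00, V=1.62; Q4=4.88, Q2=4.88; dissipated=2.297
Op 5: CLOSE 1-4: Q_total=5.62, C_total=4.00, V=1.41; Q1=1.41, Q4=4.22; dissipated=0.287
Total dissipated: 71.526 μJ

Answer: 71.53 μJ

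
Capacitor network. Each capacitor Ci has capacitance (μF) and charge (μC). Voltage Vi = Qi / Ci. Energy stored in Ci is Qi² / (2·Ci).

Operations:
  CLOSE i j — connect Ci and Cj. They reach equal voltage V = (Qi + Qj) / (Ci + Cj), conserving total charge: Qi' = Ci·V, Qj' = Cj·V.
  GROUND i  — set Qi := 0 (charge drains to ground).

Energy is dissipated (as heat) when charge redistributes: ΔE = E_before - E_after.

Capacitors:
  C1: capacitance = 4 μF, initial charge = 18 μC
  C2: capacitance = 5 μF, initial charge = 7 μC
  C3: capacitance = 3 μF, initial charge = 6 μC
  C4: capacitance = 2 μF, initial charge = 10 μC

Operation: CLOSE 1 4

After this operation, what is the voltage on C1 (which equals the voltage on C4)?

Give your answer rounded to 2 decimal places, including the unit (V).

Answer: 4.67 V

Derivation:
Initial: C1(4μF, Q=18μC, V=4.50V), C2(5μF, Q=7μC, V=1.40V), C3(3μF, Q=6μC, V=2.00V), C4(2μF, Q=10μC, V=5.00V)
Op 1: CLOSE 1-4: Q_total=28.00, C_total=6.00, V=4.67; Q1=18.67, Q4=9.33; dissipated=0.167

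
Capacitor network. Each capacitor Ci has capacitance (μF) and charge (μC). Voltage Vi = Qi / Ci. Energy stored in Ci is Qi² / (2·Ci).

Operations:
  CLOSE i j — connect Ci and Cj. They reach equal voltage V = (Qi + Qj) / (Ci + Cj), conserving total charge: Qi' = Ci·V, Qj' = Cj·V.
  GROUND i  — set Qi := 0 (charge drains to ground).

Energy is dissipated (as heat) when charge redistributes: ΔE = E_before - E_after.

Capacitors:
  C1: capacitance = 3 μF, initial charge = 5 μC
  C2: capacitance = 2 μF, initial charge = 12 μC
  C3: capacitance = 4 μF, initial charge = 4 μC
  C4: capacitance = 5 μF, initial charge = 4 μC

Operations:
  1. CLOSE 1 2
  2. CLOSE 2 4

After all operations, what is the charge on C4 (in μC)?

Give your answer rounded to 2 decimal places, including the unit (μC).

Initial: C1(3μF, Q=5μC, V=1.67V), C2(2μF, Q=12μC, V=6.00V), C3(4μF, Q=4μC, V=1.00V), C4(5μF, Q=4μC, V=0.80V)
Op 1: CLOSE 1-2: Q_total=17.00, C_total=5.00, V=3.40; Q1=10.20, Q2=6.80; dissipated=11.267
Op 2: CLOSE 2-4: Q_total=10.80, C_total=7.00, V=1.54; Q2=3.09, Q4=7.71; dissipated=4.829
Final charges: Q1=10.20, Q2=3.09, Q3=4.00, Q4=7.71

Answer: 7.71 μC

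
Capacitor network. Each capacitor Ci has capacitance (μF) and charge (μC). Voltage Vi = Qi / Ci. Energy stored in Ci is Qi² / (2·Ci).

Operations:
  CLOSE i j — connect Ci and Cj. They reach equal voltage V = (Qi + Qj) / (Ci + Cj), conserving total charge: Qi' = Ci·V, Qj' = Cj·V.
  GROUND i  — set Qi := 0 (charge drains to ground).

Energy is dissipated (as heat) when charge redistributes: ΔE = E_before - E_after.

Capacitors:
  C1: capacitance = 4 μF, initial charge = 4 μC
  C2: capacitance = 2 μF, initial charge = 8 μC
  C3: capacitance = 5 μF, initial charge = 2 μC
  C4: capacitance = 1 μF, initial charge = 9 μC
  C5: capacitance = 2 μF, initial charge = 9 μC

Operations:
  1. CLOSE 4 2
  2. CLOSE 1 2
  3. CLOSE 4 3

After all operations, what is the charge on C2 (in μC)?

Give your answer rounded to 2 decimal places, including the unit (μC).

Initial: C1(4μF, Q=4μC, V=1.00V), C2(2μF, Q=8μC, V=4.00V), C3(5μF, Q=2μC, V=0.40V), C4(1μF, Q=9μC, V=9.00V), C5(2μF, Q=9μC, V=4.50V)
Op 1: CLOSE 4-2: Q_total=17.00, C_total=3.00, V=5.67; Q4=5.67, Q2=11.33; dissipated=8.333
Op 2: CLOSE 1-2: Q_total=15.33, C_total=6.00, V=2.56; Q1=10.22, Q2=5.11; dissipated=14.519
Op 3: CLOSE 4-3: Q_total=7.67, C_total=6.00, V=1.28; Q4=1.28, Q3=6.39; dissipated=11.557
Final charges: Q1=10.22, Q2=5.11, Q3=6.39, Q4=1.28, Q5=9.00

Answer: 5.11 μC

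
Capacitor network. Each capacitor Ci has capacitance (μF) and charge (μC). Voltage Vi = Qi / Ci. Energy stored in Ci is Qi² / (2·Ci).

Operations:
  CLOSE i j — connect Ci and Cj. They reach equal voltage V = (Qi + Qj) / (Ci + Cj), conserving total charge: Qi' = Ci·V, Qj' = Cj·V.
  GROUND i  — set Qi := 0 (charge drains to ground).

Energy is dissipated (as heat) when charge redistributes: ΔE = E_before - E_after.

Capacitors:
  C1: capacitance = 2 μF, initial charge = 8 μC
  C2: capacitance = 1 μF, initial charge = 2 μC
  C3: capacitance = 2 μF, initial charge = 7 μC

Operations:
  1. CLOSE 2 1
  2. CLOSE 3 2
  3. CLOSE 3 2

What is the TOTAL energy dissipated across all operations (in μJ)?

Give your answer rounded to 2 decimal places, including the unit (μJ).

Answer: 1.34 μJ

Derivation:
Initial: C1(2μF, Q=8μC, V=4.00V), C2(1μF, Q=2μC, V=2.00V), C3(2μF, Q=7μC, V=3.50V)
Op 1: CLOSE 2-1: Q_total=10.00, C_total=3.00, V=3.33; Q2=3.33, Q1=6.67; dissipated=1.333
Op 2: CLOSE 3-2: Q_total=10.33, C_total=3.00, V=3.44; Q3=6.89, Q2=3.44; dissipated=0.009
Op 3: CLOSE 3-2: Q_total=10.33, C_total=3.00, V=3.44; Q3=6.89, Q2=3.44; dissipated=0.000
Total dissipated: 1.343 μJ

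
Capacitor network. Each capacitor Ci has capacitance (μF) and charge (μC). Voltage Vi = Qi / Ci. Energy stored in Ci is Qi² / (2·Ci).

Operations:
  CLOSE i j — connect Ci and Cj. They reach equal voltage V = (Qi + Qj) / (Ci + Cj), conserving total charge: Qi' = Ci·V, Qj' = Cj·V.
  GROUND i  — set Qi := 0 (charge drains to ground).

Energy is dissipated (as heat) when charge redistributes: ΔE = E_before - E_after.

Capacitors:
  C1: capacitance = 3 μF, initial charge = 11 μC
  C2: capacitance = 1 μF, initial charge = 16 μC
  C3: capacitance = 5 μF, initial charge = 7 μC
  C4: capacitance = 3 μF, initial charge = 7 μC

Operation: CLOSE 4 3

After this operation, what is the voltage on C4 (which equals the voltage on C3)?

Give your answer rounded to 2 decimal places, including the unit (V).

Answer: 1.75 V

Derivation:
Initial: C1(3μF, Q=11μC, V=3.67V), C2(1μF, Q=16μC, V=16.00V), C3(5μF, Q=7μC, V=1.40V), C4(3μF, Q=7μC, V=2.33V)
Op 1: CLOSE 4-3: Q_total=14.00, C_total=8.00, V=1.75; Q4=5.25, Q3=8.75; dissipated=0.817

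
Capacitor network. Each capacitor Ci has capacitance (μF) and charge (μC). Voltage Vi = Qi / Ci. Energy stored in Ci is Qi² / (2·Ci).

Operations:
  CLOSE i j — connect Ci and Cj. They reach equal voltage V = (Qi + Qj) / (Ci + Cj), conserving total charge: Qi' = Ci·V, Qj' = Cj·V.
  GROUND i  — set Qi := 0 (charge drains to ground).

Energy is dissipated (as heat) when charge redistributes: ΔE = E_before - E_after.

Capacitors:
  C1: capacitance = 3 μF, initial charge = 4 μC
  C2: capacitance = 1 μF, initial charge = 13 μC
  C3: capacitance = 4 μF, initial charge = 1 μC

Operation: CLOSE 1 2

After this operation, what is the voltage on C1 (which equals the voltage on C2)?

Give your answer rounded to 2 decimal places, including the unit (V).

Answer: 4.25 V

Derivation:
Initial: C1(3μF, Q=4μC, V=1.33V), C2(1μF, Q=13μC, V=13.00V), C3(4μF, Q=1μC, V=0.25V)
Op 1: CLOSE 1-2: Q_total=17.00, C_total=4.00, V=4.25; Q1=12.75, Q2=4.25; dissipated=51.042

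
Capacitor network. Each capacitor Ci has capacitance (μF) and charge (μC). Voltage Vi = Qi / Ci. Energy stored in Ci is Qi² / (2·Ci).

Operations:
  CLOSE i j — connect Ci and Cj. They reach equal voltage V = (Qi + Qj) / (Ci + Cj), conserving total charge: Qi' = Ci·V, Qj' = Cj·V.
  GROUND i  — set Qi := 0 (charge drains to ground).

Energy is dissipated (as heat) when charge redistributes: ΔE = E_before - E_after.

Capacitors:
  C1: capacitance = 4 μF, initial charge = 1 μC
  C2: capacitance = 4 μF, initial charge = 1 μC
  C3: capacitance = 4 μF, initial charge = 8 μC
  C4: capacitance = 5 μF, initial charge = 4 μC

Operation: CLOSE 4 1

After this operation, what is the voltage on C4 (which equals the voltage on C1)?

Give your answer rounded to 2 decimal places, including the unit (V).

Answer: 0.56 V

Derivation:
Initial: C1(4μF, Q=1μC, V=0.25V), C2(4μF, Q=1μC, V=0.25V), C3(4μF, Q=8μC, V=2.00V), C4(5μF, Q=4μC, V=0.80V)
Op 1: CLOSE 4-1: Q_total=5.00, C_total=9.00, V=0.56; Q4=2.78, Q1=2.22; dissipated=0.336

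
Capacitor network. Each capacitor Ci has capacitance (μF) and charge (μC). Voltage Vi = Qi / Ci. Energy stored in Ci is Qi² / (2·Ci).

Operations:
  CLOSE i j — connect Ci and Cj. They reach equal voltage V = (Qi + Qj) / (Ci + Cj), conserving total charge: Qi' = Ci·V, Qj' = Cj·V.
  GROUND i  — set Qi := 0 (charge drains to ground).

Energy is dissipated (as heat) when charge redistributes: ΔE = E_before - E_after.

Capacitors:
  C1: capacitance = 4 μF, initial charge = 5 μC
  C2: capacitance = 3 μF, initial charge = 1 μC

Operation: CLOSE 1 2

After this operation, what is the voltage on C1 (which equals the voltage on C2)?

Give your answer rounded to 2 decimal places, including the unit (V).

Initial: C1(4μF, Q=5μC, V=1.25V), C2(3μF, Q=1μC, V=0.33V)
Op 1: CLOSE 1-2: Q_total=6.00, C_total=7.00, V=0.86; Q1=3.43, Q2=2.57; dissipated=0.720

Answer: 0.86 V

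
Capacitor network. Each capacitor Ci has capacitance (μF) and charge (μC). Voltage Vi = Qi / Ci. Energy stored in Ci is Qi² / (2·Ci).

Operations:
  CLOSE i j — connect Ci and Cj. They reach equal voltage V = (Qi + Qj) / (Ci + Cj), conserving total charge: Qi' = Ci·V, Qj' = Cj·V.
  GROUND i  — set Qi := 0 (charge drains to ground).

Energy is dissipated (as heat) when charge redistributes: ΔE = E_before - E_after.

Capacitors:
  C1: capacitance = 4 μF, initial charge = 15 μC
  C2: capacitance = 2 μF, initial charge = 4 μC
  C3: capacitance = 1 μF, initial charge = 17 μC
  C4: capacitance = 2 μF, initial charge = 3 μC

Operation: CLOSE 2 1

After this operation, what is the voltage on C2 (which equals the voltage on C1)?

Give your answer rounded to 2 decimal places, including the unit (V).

Answer: 3.17 V

Derivation:
Initial: C1(4μF, Q=15μC, V=3.75V), C2(2μF, Q=4μC, V=2.00V), C3(1μF, Q=17μC, V=17.00V), C4(2μF, Q=3μC, V=1.50V)
Op 1: CLOSE 2-1: Q_total=19.00, C_total=6.00, V=3.17; Q2=6.33, Q1=12.67; dissipated=2.042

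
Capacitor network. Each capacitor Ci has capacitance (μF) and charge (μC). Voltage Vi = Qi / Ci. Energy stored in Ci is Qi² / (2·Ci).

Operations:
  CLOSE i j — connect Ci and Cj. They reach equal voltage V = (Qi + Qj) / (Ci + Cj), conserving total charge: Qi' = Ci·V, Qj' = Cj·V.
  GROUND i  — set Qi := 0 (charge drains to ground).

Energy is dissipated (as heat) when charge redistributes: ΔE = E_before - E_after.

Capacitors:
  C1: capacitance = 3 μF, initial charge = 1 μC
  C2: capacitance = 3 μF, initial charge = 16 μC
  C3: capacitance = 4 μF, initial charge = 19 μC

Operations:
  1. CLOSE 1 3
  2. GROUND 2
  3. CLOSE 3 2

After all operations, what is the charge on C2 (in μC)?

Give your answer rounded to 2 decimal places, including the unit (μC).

Initial: C1(3μF, Q=1μC, V=0.33V), C2(3μF, Q=16μC, V=5.33V), C3(4μF, Q=19μC, V=4.75V)
Op 1: CLOSE 1-3: Q_total=20.00, C_total=7.00, V=2.86; Q1=8.57, Q3=11.43; dissipated=16.720
Op 2: GROUND 2: Q2=0; energy lost=42.667
Op 3: CLOSE 3-2: Q_total=11.43, C_total=7.00, V=1.63; Q3=6.53, Q2=4.90; dissipated=6.997
Final charges: Q1=8.57, Q2=4.90, Q3=6.53

Answer: 4.90 μC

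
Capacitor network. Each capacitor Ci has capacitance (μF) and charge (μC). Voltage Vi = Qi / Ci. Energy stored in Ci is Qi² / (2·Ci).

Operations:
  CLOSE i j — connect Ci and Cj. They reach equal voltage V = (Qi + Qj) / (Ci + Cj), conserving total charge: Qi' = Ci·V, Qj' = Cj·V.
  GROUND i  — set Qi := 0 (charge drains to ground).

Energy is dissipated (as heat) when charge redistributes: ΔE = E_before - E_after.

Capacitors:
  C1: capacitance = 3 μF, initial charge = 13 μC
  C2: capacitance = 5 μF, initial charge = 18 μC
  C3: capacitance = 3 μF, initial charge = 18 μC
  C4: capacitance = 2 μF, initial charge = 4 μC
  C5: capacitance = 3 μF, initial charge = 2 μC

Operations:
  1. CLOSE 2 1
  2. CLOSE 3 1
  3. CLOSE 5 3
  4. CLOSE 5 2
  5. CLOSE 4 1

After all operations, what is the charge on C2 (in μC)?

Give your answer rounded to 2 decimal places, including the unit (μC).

Answer: 17.36 μC

Derivation:
Initial: C1(3μF, Q=13μC, V=4.33V), C2(5μF, Q=18μC, V=3.60V), C3(3μF, Q=18μC, V=6.00V), C4(2μF, Q=4μC, V=2.00V), C5(3μF, Q=2μC, V=0.67V)
Op 1: CLOSE 2-1: Q_total=31.00, C_total=8.00, V=3.88; Q2=19.38, Q1=11.62; dissipated=0.504
Op 2: CLOSE 3-1: Q_total=29.62, C_total=6.00, V=4.94; Q3=14.81, Q1=14.81; dissipated=3.387
Op 3: CLOSE 5-3: Q_total=16.81, C_total=6.00, V=2.80; Q5=8.41, Q3=8.41; dissipated=13.680
Op 4: CLOSE 5-2: Q_total=27.78, C_total=8.00, V=3.47; Q5=10.42, Q2=17.36; dissipated=1.079
Op 5: CLOSE 4-1: Q_total=18.81, C_total=5.00, V=3.76; Q4=7.53, Q1=11.29; dissipated=5.177
Final charges: Q1=11.29, Q2=17.36, Q3=8.41, Q4=7.53, Q5=10.42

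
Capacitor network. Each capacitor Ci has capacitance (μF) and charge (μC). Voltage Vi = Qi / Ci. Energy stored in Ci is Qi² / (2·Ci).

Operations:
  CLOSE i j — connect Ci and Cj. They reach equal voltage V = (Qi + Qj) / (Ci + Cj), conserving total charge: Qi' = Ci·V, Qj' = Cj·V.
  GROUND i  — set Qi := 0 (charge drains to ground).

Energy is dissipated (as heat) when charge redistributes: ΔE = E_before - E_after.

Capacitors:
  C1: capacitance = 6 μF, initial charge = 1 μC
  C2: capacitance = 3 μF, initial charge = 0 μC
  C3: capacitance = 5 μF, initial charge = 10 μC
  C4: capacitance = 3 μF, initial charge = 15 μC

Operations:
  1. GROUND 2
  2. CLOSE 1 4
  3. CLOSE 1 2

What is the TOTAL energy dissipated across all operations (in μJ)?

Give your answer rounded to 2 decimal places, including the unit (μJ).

Answer: 26.52 μJ

Derivation:
Initial: C1(6μF, Q=1μC, V=0.17V), C2(3μF, Q=0μC, V=0.00V), C3(5μF, Q=10μC, V=2.00V), C4(3μF, Q=15μC, V=5.00V)
Op 1: GROUND 2: Q2=0; energy lost=0.000
Op 2: CLOSE 1-4: Q_total=16.00, C_total=9.00, V=1.78; Q1=10.67, Q4=5.33; dissipated=23.361
Op 3: CLOSE 1-2: Q_total=10.67, C_total=9.00, V=1.19; Q1=7.11, Q2=3.56; dissipated=3.160
Total dissipated: 26.522 μJ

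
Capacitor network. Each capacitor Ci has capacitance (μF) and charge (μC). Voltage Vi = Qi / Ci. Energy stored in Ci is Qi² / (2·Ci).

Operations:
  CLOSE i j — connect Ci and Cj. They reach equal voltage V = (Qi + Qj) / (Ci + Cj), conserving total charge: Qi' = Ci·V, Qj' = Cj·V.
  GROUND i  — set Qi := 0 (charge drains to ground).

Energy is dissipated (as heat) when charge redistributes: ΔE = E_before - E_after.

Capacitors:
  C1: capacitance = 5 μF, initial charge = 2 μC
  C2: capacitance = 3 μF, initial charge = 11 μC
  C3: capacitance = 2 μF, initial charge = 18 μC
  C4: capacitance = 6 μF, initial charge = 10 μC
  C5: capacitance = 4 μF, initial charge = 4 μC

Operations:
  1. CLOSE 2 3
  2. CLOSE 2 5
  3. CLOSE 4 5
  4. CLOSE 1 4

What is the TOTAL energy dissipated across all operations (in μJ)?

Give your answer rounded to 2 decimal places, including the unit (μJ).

Answer: 43.67 μJ

Derivation:
Initial: C1(5μF, Q=2μC, V=0.40V), C2(3μF, Q=11μC, V=3.67V), C3(2μF, Q=18μC, V=9.00V), C4(6μF, Q=10μC, V=1.67V), C5(4μF, Q=4μC, V=1.00V)
Op 1: CLOSE 2-3: Q_total=29.00, C_total=5.00, V=5.80; Q2=17.40, Q3=11.60; dissipated=17.067
Op 2: CLOSE 2-5: Q_total=21.40, C_total=7.00, V=3.06; Q2=9.17, Q5=12.23; dissipated=19.749
Op 3: CLOSE 4-5: Q_total=22.23, C_total=10.00, V=2.22; Q4=13.34, Q5=8.89; dissipated=2.320
Op 4: CLOSE 1-4: Q_total=15.34, C_total=11.00, V=1.39; Q1=6.97, Q4=8.37; dissipated=4.531
Total dissipated: 43.666 μJ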